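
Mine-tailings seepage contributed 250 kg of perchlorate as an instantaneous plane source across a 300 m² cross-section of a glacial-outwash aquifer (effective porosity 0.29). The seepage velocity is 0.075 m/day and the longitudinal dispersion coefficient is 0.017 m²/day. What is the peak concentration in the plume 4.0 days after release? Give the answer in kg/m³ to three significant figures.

3.11 kg/m³

The peak of an instantaneous 1D plume sits at x = vt; there the Gaussian factor is 1 and C_max = M/(n_e·A·√(4πDt)), where n_e·A is the pore area the mass is dissolved in.
√(4πDt) = √(4π × 0.017 × 4.0) = 0.9244 m, so C_max = 250/(0.29 × 300 × 0.9244) = 3.11 kg/m³.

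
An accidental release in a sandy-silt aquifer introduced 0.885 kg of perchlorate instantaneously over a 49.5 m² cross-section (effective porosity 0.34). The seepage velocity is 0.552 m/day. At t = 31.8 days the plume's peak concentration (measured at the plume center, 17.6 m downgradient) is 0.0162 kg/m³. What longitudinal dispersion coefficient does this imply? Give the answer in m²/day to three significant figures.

At the plume center C_max = M/(n_e·A·√(4πDt)), so D = M²/(4πt·(n_e·A·C_max)²).
n_e·A·C_max = 0.34 × 49.5 × 0.0162 = 0.2726 kg/m.
D = 0.885²/(4π × 31.8 × 0.2726²) = 0.0264 m²/day.

0.0264 m²/day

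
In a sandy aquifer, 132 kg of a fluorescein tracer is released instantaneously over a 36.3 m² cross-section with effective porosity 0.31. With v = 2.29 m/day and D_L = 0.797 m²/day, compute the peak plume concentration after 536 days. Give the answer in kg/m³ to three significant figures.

The peak of an instantaneous 1D plume sits at x = vt; there the Gaussian factor is 1 and C_max = M/(n_e·A·√(4πDt)), where n_e·A is the pore area the mass is dissolved in.
√(4πDt) = √(4π × 0.797 × 536) = 73.27 m, so C_max = 132/(0.31 × 36.3 × 73.27) = 0.160 kg/m³.

0.160 kg/m³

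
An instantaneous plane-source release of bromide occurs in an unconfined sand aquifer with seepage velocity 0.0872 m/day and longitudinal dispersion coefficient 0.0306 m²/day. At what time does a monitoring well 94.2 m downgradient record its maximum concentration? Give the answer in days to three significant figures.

1080 days

For the 1D instantaneous-source solution, setting ∂C/∂t = 0 at fixed x gives v²t² + 2Dt − x² = 0, so t = (√(D² + v²x²) − D)/v².
√(D² + v²x²) = √(0.0306² + 0.0872² × 94.2²) = 8.214; v² = 0.00760384.
t = (8.214 − 0.0306)/0.00760384 = 1080 days (vs. the pure-advection estimate x/v = 1080 d).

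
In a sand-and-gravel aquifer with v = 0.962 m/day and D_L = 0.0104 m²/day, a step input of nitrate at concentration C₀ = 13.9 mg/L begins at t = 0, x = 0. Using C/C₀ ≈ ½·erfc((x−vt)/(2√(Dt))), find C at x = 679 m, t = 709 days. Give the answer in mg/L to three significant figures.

10.9 mg/L

For a continuous step input, C/C₀ ≈ ½·erfc((x−vt)/(2√(Dt))).
vt = 0.962 × 709 = 682.058 m and 2√(Dt) = 2√(0.0104 × 709) = 5.431 m.
Argument (x−vt)/(2√(Dt)) = (679 − 682.058)/5.431 = -0.5631; ½·erfc(-0.5631) = 0.7871.
C = 13.9 × 0.7871 = 10.9 mg/L.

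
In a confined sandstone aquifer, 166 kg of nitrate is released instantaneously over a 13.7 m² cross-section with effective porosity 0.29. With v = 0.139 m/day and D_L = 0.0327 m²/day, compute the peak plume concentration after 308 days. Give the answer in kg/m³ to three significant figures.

3.71 kg/m³

The peak of an instantaneous 1D plume sits at x = vt; there the Gaussian factor is 1 and C_max = M/(n_e·A·√(4πDt)), where n_e·A is the pore area the mass is dissolved in.
√(4πDt) = √(4π × 0.0327 × 308) = 11.25 m, so C_max = 166/(0.29 × 13.7 × 11.25) = 3.71 kg/m³.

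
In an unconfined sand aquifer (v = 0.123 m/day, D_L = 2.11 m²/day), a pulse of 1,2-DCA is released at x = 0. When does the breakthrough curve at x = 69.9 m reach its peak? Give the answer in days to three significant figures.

For the 1D instantaneous-source solution, setting ∂C/∂t = 0 at fixed x gives v²t² + 2Dt − x² = 0, so t = (√(D² + v²x²) − D)/v².
√(D² + v²x²) = √(2.11² + 0.123² × 69.9²) = 8.853; v² = 0.015129.
t = (8.853 − 2.11)/0.015129 = 446 days (vs. the pure-advection estimate x/v = 568 d).

446 days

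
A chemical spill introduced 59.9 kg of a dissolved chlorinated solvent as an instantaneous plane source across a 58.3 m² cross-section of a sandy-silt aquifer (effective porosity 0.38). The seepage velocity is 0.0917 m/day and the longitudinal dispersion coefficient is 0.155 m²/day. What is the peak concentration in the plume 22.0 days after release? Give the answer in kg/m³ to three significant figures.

0.413 kg/m³

The peak of an instantaneous 1D plume sits at x = vt; there the Gaussian factor is 1 and C_max = M/(n_e·A·√(4πDt)), where n_e·A is the pore area the mass is dissolved in.
√(4πDt) = √(4π × 0.155 × 22.0) = 6.546 m, so C_max = 59.9/(0.38 × 58.3 × 6.546) = 0.413 kg/m³.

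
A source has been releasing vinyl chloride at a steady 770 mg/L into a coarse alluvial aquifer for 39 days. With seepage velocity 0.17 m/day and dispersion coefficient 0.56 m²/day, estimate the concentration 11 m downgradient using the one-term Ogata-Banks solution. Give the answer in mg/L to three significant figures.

196 mg/L

For a continuous step input, C/C₀ ≈ ½·erfc((x−vt)/(2√(Dt))).
vt = 0.17 × 39 = 6.63 m and 2√(Dt) = 2√(0.56 × 39) = 9.347 m.
Argument (x−vt)/(2√(Dt)) = (11 − 6.63)/9.347 = 0.4675; ½·erfc(0.4675) = 0.2543.
C = 770 × 0.2543 = 196 mg/L.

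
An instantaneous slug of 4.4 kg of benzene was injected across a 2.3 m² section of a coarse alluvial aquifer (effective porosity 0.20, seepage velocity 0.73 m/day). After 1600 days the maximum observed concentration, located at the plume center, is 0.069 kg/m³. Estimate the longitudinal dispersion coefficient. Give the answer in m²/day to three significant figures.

At the plume center C_max = M/(n_e·A·√(4πDt)), so D = M²/(4πt·(n_e·A·C_max)²).
n_e·A·C_max = 0.20 × 2.3 × 0.069 = 0.03174 kg/m.
D = 4.4²/(4π × 1600 × 0.03174²) = 0.956 m²/day.

0.956 m²/day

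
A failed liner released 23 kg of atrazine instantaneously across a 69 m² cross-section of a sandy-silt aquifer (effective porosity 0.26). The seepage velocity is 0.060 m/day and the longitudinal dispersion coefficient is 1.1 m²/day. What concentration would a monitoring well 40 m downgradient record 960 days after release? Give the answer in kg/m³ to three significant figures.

0.0103 kg/m³

For an instantaneous plane source, C(x,t) = M/(n_e·A·√(4πDt)) · exp(−(x−vt)²/(4Dt)), with n_e·A the pore (flow) area.
Plume center vt = 0.060 × 960 = 57.6 m, so the well at 40 m is 17.6 m upgradient of the peak.
√(4πDt) = 115.2 m, giving peak height M/(n_e·A·√(4πDt)) = 23/(0.26 × 69 × 115.2) = 0.01113 kg/m³.
(x−vt)²/(4Dt) = (-17.6)²/(4 × 1.1 × 960) = 0.07333; exp(−0.07333) = 0.9293.
C = 0.01113 × 0.9293 = 0.0103 kg/m³.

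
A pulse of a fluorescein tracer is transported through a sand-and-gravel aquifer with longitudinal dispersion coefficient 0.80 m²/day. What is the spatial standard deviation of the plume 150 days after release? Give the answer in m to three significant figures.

15.5 m

Dispersive spreading gives a Gaussian with σ² = 2Dt; advection only shifts the center.
σ = √(2 × 0.80 × 150) = 15.5 m.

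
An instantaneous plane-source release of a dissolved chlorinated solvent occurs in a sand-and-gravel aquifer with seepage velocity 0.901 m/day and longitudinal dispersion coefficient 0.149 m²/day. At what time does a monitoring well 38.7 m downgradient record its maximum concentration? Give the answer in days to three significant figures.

For the 1D instantaneous-source solution, setting ∂C/∂t = 0 at fixed x gives v²t² + 2Dt − x² = 0, so t = (√(D² + v²x²) − D)/v².
√(D² + v²x²) = √(0.149² + 0.901² × 38.7²) = 34.87; v² = 0.811801.
t = (34.87 − 0.149)/0.811801 = 42.8 days (vs. the pure-advection estimate x/v = 43.0 d).

42.8 days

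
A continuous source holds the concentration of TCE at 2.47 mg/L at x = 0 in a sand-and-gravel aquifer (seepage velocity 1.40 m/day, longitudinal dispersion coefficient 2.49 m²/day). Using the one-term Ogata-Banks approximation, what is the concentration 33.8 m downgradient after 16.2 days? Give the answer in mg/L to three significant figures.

For a continuous step input, C/C₀ ≈ ½·erfc((x−vt)/(2√(Dt))).
vt = 1.40 × 16.2 = 22.68 m and 2√(Dt) = 2√(2.49 × 16.2) = 12.70 m.
Argument (x−vt)/(2√(Dt)) = (33.8 − 22.68)/12.70 = 0.8756; ½·erfc(0.8756) = 0.1078.
C = 2.47 × 0.1078 = 0.266 mg/L.

0.266 mg/L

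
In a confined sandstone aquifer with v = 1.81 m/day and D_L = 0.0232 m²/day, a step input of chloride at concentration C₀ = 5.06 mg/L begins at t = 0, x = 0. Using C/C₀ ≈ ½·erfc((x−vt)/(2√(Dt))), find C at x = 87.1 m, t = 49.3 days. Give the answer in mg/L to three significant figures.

For a continuous step input, C/C₀ ≈ ½·erfc((x−vt)/(2√(Dt))).
vt = 1.81 × 49.3 = 89.233 m and 2√(Dt) = 2√(0.0232 × 49.3) = 2.139 m.
Argument (x−vt)/(2√(Dt)) = (87.1 − 89.233)/2.139 = -0.9972; ½·erfc(-0.9972) = 0.9208.
C = 5.06 × 0.9208 = 4.66 mg/L.

4.66 mg/L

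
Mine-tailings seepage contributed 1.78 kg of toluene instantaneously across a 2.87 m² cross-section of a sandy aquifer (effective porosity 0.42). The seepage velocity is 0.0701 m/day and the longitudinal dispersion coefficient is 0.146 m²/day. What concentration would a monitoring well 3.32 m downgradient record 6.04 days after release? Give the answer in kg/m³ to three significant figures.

For an instantaneous plane source, C(x,t) = M/(n_e·A·√(4πDt)) · exp(−(x−vt)²/(4Dt)), with n_e·A the pore (flow) area.
Plume center vt = 0.0701 × 6.04 = 0.423404 m, so the well at 3.32 m is 2.896596 m downgradient of the peak.
√(4πDt) = 3.329 m, giving peak height M/(n_e·A·√(4πDt)) = 1.78/(0.42 × 2.87 × 3.329) = 0.4436 kg/m³.
(x−vt)²/(4Dt) = (2.896596)²/(4 × 0.146 × 6.04) = 2.379; exp(−2.379) = 0.09264.
C = 0.4436 × 0.09264 = 0.0411 kg/m³.

0.0411 kg/m³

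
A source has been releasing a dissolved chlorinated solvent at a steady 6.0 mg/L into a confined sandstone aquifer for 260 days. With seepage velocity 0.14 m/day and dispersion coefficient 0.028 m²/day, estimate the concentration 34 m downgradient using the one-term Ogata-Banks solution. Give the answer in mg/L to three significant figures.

For a continuous step input, C/C₀ ≈ ½·erfc((x−vt)/(2√(Dt))).
vt = 0.14 × 260 = 36.4 m and 2√(Dt) = 2√(0.028 × 260) = 5.396 m.
Argument (x−vt)/(2√(Dt)) = (34 − 36.4)/5.396 = -0.4448; ½·erfc(-0.4448) = 0.7353.
C = 6.0 × 0.7353 = 4.41 mg/L.

4.41 mg/L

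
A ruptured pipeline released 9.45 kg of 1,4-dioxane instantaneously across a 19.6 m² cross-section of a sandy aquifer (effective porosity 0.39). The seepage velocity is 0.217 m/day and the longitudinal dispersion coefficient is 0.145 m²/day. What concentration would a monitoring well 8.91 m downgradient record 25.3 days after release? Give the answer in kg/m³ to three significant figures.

0.0821 kg/m³

For an instantaneous plane source, C(x,t) = M/(n_e·A·√(4πDt)) · exp(−(x−vt)²/(4Dt)), with n_e·A the pore (flow) area.
Plume center vt = 0.217 × 25.3 = 5.4901 m, so the well at 8.91 m is 3.4199 m downgradient of the peak.
√(4πDt) = 6.790 m, giving peak height M/(n_e·A·√(4πDt)) = 9.45/(0.39 × 19.6 × 6.790) = 0.1821 kg/m³.
(x−vt)²/(4Dt) = (3.4199)²/(4 × 0.145 × 25.3) = 0.7970; exp(−0.7970) = 0.4507.
C = 0.1821 × 0.4507 = 0.0821 kg/m³.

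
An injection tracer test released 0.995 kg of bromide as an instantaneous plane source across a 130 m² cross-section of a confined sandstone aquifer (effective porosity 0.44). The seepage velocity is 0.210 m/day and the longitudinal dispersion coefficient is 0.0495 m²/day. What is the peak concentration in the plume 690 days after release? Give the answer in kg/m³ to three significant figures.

0.000840 kg/m³

The peak of an instantaneous 1D plume sits at x = vt; there the Gaussian factor is 1 and C_max = M/(n_e·A·√(4πDt)), where n_e·A is the pore area the mass is dissolved in.
√(4πDt) = √(4π × 0.0495 × 690) = 20.72 m, so C_max = 0.995/(0.44 × 130 × 20.72) = 0.000840 kg/m³.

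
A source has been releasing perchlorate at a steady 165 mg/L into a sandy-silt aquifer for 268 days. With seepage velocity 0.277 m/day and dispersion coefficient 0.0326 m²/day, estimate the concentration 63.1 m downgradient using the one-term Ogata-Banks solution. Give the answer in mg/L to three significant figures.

164 mg/L

For a continuous step input, C/C₀ ≈ ½·erfc((x−vt)/(2√(Dt))).
vt = 0.277 × 268 = 74.236 m and 2√(Dt) = 2√(0.0326 × 268) = 5.912 m.
Argument (x−vt)/(2√(Dt)) = (63.1 − 74.236)/5.912 = -1.884; ½·erfc(-1.884) = 0.9961.
C = 165 × 0.9961 = 164 mg/L.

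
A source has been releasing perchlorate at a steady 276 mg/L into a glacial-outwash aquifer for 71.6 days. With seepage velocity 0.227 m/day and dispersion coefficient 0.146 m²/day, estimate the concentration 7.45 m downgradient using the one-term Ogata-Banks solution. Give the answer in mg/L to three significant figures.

269 mg/L

For a continuous step input, C/C₀ ≈ ½·erfc((x−vt)/(2√(Dt))).
vt = 0.227 × 71.6 = 16.2532 m and 2√(Dt) = 2√(0.146 × 71.6) = 6.466 m.
Argument (x−vt)/(2√(Dt)) = (7.45 − 16.2532)/6.466 = -1.361; ½·erfc(-1.361) = 0.9729.
C = 276 × 0.9729 = 269 mg/L.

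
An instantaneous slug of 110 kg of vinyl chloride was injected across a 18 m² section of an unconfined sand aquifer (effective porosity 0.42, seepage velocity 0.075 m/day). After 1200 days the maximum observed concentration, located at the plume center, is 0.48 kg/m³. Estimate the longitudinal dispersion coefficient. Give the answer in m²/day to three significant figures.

At the plume center C_max = M/(n_e·A·√(4πDt)), so D = M²/(4πt·(n_e·A·C_max)²).
n_e·A·C_max = 0.42 × 18 × 0.48 = 3.629 kg/m.
D = 110²/(4π × 1200 × 3.629²) = 0.0609 m²/day.

0.0609 m²/day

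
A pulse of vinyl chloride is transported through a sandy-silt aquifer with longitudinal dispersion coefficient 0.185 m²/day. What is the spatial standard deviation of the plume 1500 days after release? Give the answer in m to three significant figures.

Dispersive spreading gives a Gaussian with σ² = 2Dt; advection only shifts the center.
σ = √(2 × 0.185 × 1500) = 23.6 m.

23.6 m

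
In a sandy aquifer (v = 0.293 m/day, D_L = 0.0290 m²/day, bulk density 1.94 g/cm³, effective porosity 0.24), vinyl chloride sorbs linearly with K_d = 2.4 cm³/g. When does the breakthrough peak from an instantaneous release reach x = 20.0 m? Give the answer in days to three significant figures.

Retardation factor R = 1 + ρ_b·K_d/n = 1 + 1.94 × 2.4/0.24 = 20.40.
Sorption retards both mechanisms: v_R = v/R = 0.01436 m/day, D_R = D/R = 0.001422 m²/day.
Peak time from v_R²t² + 2D_R t − x² = 0: t = (√(D_R² + v_R²x²) − D_R)/v_R².
√(D_R² + v_R²x²) = √(0.001422² + 0.01436² × 20.0²) = 0.2872; v_R² = 0.0002062.
t = (0.2872 − 0.001422)/0.0002062 = 1390 days.

1390 days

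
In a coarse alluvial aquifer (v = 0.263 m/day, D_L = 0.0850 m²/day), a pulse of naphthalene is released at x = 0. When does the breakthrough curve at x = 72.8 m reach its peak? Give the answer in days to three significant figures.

276 days

For the 1D instantaneous-source solution, setting ∂C/∂t = 0 at fixed x gives v²t² + 2Dt − x² = 0, so t = (√(D² + v²x²) − D)/v².
√(D² + v²x²) = √(0.0850² + 0.263² × 72.8²) = 19.15; v² = 0.069169.
t = (19.15 − 0.0850)/0.069169 = 276 days (vs. the pure-advection estimate x/v = 277 d).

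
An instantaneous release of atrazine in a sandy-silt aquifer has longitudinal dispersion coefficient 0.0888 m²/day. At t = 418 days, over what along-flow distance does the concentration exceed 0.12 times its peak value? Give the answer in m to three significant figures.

35.5 m

The plume is Gaussian with σ = √(2Dt) = √(2 × 0.0888 × 418) = 8.616 m.
C/C_peak = exp(−Δx²/(2σ²)) = 0.12 ⇒ Δx = σ·√(−2 ln 0.12) = 8.616 × 2.059 = 17.74 m.
Width = 2Δx = 35.5 m.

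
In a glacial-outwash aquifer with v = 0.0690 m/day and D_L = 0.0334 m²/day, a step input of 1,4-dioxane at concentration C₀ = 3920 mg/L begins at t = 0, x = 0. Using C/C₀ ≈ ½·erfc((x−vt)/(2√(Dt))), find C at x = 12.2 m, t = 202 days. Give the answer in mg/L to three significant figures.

2670 mg/L

For a continuous step input, C/C₀ ≈ ½·erfc((x−vt)/(2√(Dt))).
vt = 0.0690 × 202 = 13.938 m and 2√(Dt) = 2√(0.0334 × 202) = 5.195 m.
Argument (x−vt)/(2√(Dt)) = (12.2 − 13.938)/5.195 = -0.3346; ½·erfc(-0.3346) = 0.6820.
C = 3920 × 0.6820 = 2670 mg/L.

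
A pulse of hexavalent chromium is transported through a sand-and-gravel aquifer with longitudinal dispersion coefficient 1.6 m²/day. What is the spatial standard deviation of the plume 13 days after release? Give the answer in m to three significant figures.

Dispersive spreading gives a Gaussian with σ² = 2Dt; advection only shifts the center.
σ = √(2 × 1.6 × 13) = 6.45 m.

6.45 m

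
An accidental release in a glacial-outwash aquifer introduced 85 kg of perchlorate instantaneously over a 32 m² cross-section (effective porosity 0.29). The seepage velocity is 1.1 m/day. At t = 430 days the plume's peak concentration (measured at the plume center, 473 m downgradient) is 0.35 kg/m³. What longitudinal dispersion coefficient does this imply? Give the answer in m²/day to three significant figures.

At the plume center C_max = M/(n_e·A·√(4πDt)), so D = M²/(4πt·(n_e·A·C_max)²).
n_e·A·C_max = 0.29 × 32 × 0.35 = 3.248 kg/m.
D = 85²/(4π × 430 × 3.248²) = 0.127 m²/day.

0.127 m²/day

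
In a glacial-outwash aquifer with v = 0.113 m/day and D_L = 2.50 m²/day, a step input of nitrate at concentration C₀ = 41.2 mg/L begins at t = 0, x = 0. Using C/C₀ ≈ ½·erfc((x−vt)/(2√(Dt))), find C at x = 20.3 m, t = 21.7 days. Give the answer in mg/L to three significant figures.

For a continuous step input, C/C₀ ≈ ½·erfc((x−vt)/(2√(Dt))).
vt = 0.113 × 21.7 = 2.4521 m and 2√(Dt) = 2√(2.50 × 21.7) = 14.73 m.
Argument (x−vt)/(2√(Dt)) = (20.3 − 2.4521)/14.73 = 1.212; ½·erfc(1.212) = 0.04326.
C = 41.2 × 0.04326 = 1.78 mg/L.

1.78 mg/L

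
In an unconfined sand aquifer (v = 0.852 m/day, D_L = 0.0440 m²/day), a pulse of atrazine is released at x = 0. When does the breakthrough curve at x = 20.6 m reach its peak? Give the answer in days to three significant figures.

For the 1D instantaneous-source solution, setting ∂C/∂t = 0 at fixed x gives v²t² + 2Dt − x² = 0, so t = (√(D² + v²x²) − D)/v².
√(D² + v²x²) = √(0.0440² + 0.852² × 20.6²) = 17.55; v² = 0.725904.
t = (17.55 − 0.0440)/0.725904 = 24.1 days (vs. the pure-advection estimate x/v = 24.2 d).

24.1 days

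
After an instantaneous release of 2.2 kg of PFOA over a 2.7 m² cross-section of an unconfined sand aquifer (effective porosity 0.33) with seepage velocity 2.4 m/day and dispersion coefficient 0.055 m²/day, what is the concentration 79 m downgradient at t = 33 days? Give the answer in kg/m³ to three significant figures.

For an instantaneous plane source, C(x,t) = M/(n_e·A·√(4πDt)) · exp(−(x−vt)²/(4Dt)), with n_e·A the pore (flow) area.
Plume center vt = 2.4 × 33 = 79.2 m, so the well at 79 m is 0.2 m upgradient of the peak.
√(4πDt) = 4.776 m, giving peak height M/(n_e·A·√(4πDt)) = 2.2/(0.33 × 2.7 × 4.776) = 0.5170 kg/m³.
(x−vt)²/(4Dt) = (-0.2)²/(4 × 0.055 × 33) = 0.005510; exp(−0.005510) = 0.9945.
C = 0.5170 × 0.9945 = 0.514 kg/m³.

0.514 kg/m³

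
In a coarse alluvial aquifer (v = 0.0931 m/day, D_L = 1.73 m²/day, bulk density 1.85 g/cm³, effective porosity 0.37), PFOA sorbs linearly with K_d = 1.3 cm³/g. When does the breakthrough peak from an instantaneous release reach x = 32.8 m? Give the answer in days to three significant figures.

1540 days

Retardation factor R = 1 + ρ_b·K_d/n = 1 + 1.85 × 1.3/0.37 = 7.500.
Sorption retards both mechanisms: v_R = v/R = 0.01241 m/day, D_R = D/R = 0.2307 m²/day.
Peak time from v_R²t² + 2D_R t − x² = 0: t = (√(D_R² + v_R²x²) − D_R)/v_R².
√(D_R² + v_R²x²) = √(0.2307² + 0.01241² × 32.8²) = 0.4679; v_R² = 0.0001540.
t = (0.4679 − 0.2307)/0.0001540 = 1540 days.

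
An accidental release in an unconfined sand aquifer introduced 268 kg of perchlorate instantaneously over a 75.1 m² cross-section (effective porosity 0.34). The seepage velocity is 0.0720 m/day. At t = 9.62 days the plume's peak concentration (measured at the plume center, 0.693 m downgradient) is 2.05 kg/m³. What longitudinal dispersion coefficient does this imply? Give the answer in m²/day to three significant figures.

At the plume center C_max = M/(n_e·A·√(4πDt)), so D = M²/(4πt·(n_e·A·C_max)²).
n_e·A·C_max = 0.34 × 75.1 × 2.05 = 52.34 kg/m.
D = 268²/(4π × 9.62 × 52.34²) = 0.217 m²/day.

0.217 m²/day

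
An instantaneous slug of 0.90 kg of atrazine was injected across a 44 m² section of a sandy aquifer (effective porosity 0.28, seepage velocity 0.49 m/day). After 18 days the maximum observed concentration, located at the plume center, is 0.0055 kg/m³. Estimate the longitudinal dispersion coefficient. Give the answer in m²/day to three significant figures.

0.780 m²/day

At the plume center C_max = M/(n_e·A·√(4πDt)), so D = M²/(4πt·(n_e·A·C_max)²).
n_e·A·C_max = 0.28 × 44 × 0.0055 = 0.06776 kg/m.
D = 0.90²/(4π × 18 × 0.06776²) = 0.780 m²/day.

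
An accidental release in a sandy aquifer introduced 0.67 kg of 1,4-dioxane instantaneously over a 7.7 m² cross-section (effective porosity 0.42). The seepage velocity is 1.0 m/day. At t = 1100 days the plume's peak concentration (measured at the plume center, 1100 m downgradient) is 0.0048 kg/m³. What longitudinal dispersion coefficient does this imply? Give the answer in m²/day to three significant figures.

0.135 m²/day

At the plume center C_max = M/(n_e·A·√(4πDt)), so D = M²/(4πt·(n_e·A·C_max)²).
n_e·A·C_max = 0.42 × 7.7 × 0.0048 = 0.01552 kg/m.
D = 0.67²/(4π × 1100 × 0.01552²) = 0.135 m²/day.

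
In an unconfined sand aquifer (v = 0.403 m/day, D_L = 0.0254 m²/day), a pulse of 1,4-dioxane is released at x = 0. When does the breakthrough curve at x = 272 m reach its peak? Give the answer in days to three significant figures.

For the 1D instantaneous-source solution, setting ∂C/∂t = 0 at fixed x gives v²t² + 2Dt − x² = 0, so t = (√(D² + v²x²) − D)/v².
√(D² + v²x²) = √(0.0254² + 0.403² × 272²) = 109.6; v² = 0.162409.
t = (109.6 − 0.0254)/0.162409 = 675 days (vs. the pure-advection estimate x/v = 675 d).

675 days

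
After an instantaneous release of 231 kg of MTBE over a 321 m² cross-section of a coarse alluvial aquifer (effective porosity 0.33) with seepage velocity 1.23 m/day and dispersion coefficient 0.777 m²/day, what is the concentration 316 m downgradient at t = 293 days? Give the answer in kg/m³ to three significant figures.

0.00468 kg/m³

For an instantaneous plane source, C(x,t) = M/(n_e·A·√(4πDt)) · exp(−(x−vt)²/(4Dt)), with n_e·A the pore (flow) area.
Plume center vt = 1.23 × 293 = 360.39 m, so the well at 316 m is 44.39 m upgradient of the peak.
√(4πDt) = 53.49 m, giving peak height M/(n_e·A·√(4πDt)) = 231/(0.33 × 321 × 53.49) = 0.04077 kg/m³.
(x−vt)²/(4Dt) = (-44.39)²/(4 × 0.777 × 293) = 2.164; exp(−2.164) = 0.1149.
C = 0.04077 × 0.1149 = 0.00468 kg/m³.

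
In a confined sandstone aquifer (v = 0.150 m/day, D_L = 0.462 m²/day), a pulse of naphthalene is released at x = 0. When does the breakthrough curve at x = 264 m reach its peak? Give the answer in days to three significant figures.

For the 1D instantaneous-source solution, setting ∂C/∂t = 0 at fixed x gives v²t² + 2Dt − x² = 0, so t = (√(D² + v²x²) − D)/v².
√(D² + v²x²) = √(0.462² + 0.150² × 264²) = 39.60; v² = 0.0225.
t = (39.60 − 0.462)/0.0225 = 1740 days (vs. the pure-advection estimate x/v = 1760 d).

1740 days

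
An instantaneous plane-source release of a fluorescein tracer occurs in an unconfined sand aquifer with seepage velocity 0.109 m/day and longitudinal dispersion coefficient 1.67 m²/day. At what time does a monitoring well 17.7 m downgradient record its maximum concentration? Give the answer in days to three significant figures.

74.2 days

For the 1D instantaneous-source solution, setting ∂C/∂t = 0 at fixed x gives v²t² + 2Dt − x² = 0, so t = (√(D² + v²x²) − D)/v².
√(D² + v²x²) = √(1.67² + 0.109² × 17.7²) = 2.552; v² = 0.011881.
t = (2.552 − 1.67)/0.011881 = 74.2 days (vs. the pure-advection estimate x/v = 162 d).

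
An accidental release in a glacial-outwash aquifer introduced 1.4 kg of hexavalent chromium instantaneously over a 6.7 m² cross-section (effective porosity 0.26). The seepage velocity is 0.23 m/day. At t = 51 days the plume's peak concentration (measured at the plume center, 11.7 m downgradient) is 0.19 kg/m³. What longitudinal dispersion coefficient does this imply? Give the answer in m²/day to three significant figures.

At the plume center C_max = M/(n_e·A·√(4πDt)), so D = M²/(4πt·(n_e·A·C_max)²).
n_e·A·C_max = 0.26 × 6.7 × 0.19 = 0.3310 kg/m.
D = 1.4²/(4π × 51 × 0.3310²) = 0.0279 m²/day.

0.0279 m²/day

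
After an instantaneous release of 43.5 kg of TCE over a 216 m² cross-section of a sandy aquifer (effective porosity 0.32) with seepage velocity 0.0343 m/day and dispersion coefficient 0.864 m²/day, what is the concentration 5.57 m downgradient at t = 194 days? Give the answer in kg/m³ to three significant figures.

0.0137 kg/m³

For an instantaneous plane source, C(x,t) = M/(n_e·A·√(4πDt)) · exp(−(x−vt)²/(4Dt)), with n_e·A the pore (flow) area.
Plume center vt = 0.0343 × 194 = 6.6542 m, so the well at 5.57 m is 1.0842 m upgradient of the peak.
√(4πDt) = 45.89 m, giving peak height M/(n_e·A·√(4πDt)) = 43.5/(0.32 × 216 × 45.89) = 0.01371 kg/m³.
(x−vt)²/(4Dt) = (-1.0842)²/(4 × 0.864 × 194) = 0.001753; exp(−0.001753) = 0.9982.
C = 0.01371 × 0.9982 = 0.0137 kg/m³.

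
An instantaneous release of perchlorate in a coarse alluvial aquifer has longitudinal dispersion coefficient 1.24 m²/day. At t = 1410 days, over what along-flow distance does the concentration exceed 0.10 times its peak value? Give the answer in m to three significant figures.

The plume is Gaussian with σ = √(2Dt) = √(2 × 1.24 × 1410) = 59.13 m.
C/C_peak = exp(−Δx²/(2σ²)) = 0.10 ⇒ Δx = σ·√(−2 ln 0.10) = 59.13 × 2.146 = 126.9 m.
Width = 2Δx = 254 m.

254 m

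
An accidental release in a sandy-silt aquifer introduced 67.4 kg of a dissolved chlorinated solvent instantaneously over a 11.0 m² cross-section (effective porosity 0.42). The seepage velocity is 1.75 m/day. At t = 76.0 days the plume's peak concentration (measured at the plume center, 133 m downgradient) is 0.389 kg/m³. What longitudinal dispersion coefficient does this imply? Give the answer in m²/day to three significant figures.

At the plume center C_max = M/(n_e·A·√(4πDt)), so D = M²/(4πt·(n_e·A·C_max)²).
n_e·A·C_max = 0.42 × 11.0 × 0.389 = 1.797 kg/m.
D = 67.4²/(4π × 76.0 × 1.797²) = 1.47 m²/day.

1.47 m²/day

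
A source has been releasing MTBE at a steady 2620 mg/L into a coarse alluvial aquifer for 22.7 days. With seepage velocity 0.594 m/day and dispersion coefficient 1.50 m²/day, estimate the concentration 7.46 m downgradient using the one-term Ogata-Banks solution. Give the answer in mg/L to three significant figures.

2010 mg/L

For a continuous step input, C/C₀ ≈ ½·erfc((x−vt)/(2√(Dt))).
vt = 0.594 × 22.7 = 13.4838 m and 2√(Dt) = 2√(1.50 × 22.7) = 11.67 m.
Argument (x−vt)/(2√(Dt)) = (7.46 − 13.4838)/11.67 = -0.5162; ½·erfc(-0.5162) = 0.7673.
C = 2620 × 0.7673 = 2010 mg/L.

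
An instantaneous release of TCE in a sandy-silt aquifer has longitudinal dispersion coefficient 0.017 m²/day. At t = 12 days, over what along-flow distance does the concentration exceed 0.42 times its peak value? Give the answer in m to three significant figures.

1.68 m

The plume is Gaussian with σ = √(2Dt) = √(2 × 0.017 × 12) = 0.6387 m.
C/C_peak = exp(−Δx²/(2σ²)) = 0.42 ⇒ Δx = σ·√(−2 ln 0.42) = 0.6387 × 1.317 = 0.8412 m.
Width = 2Δx = 1.68 m.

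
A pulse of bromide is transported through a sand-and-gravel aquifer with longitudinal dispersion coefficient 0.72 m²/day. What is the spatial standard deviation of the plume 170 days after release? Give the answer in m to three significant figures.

15.6 m

Dispersive spreading gives a Gaussian with σ² = 2Dt; advection only shifts the center.
σ = √(2 × 0.72 × 170) = 15.6 m.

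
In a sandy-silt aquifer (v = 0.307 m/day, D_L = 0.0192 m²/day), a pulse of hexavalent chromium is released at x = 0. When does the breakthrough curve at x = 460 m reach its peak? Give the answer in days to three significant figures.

1500 days

For the 1D instantaneous-source solution, setting ∂C/∂t = 0 at fixed x gives v²t² + 2Dt − x² = 0, so t = (√(D² + v²x²) − D)/v².
√(D² + v²x²) = √(0.0192² + 0.307² × 460²) = 141.2; v² = 0.094249.
t = (141.2 − 0.0192)/0.094249 = 1500 days (vs. the pure-advection estimate x/v = 1500 d).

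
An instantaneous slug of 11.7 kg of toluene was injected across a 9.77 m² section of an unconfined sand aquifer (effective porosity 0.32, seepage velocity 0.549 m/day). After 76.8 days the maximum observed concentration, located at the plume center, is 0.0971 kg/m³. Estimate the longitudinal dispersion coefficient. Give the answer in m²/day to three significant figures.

1.54 m²/day

At the plume center C_max = M/(n_e·A·√(4πDt)), so D = M²/(4πt·(n_e·A·C_max)²).
n_e·A·C_max = 0.32 × 9.77 × 0.0971 = 0.3036 kg/m.
D = 11.7²/(4π × 76.8 × 0.3036²) = 1.54 m²/day.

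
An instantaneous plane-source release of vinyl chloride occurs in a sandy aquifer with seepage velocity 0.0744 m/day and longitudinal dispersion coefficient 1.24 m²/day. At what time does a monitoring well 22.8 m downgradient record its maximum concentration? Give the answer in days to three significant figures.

156 days

For the 1D instantaneous-source solution, setting ∂C/∂t = 0 at fixed x gives v²t² + 2Dt − x² = 0, so t = (√(D² + v²x²) − D)/v².
√(D² + v²x²) = √(1.24² + 0.0744² × 22.8²) = 2.101; v² = 0.00553536.
t = (2.101 − 1.24)/0.00553536 = 156 days (vs. the pure-advection estimate x/v = 306 d).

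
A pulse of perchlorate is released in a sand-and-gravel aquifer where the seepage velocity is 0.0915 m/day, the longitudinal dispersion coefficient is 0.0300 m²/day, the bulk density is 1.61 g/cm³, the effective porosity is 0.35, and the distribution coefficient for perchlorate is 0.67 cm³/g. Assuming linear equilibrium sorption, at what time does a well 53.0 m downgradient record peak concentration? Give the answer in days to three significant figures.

2350 days

Retardation factor R = 1 + ρ_b·K_d/n = 1 + 1.61 × 0.67/0.35 = 4.082.
Sorption retards both mechanisms: v_R = v/R = 0.02242 m/day, D_R = D/R = 0.007349 m²/day.
Peak time from v_R²t² + 2D_R t − x² = 0: t = (√(D_R² + v_R²x²) − D_R)/v_R².
√(D_R² + v_R²x²) = √(0.007349² + 0.02242² × 53.0²) = 1.188; v_R² = 0.0005027.
t = (1.188 − 0.007349)/0.0005027 = 2350 days.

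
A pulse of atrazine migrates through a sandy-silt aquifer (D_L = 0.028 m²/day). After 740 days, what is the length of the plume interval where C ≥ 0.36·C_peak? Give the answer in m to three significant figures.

18.4 m

The plume is Gaussian with σ = √(2Dt) = √(2 × 0.028 × 740) = 6.437 m.
C/C_peak = exp(−Δx²/(2σ²)) = 0.36 ⇒ Δx = σ·√(−2 ln 0.36) = 6.437 × 1.429 = 9.198 m.
Width = 2Δx = 18.4 m.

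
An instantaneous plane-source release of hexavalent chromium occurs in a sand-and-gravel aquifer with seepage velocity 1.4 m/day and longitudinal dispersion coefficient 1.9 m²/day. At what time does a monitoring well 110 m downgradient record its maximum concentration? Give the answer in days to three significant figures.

77.6 days

For the 1D instantaneous-source solution, setting ∂C/∂t = 0 at fixed x gives v²t² + 2Dt − x² = 0, so t = (√(D² + v²x²) − D)/v².
√(D² + v²x²) = √(1.9² + 1.4² × 110²) = 154.0; v² = 1.96.
t = (154.0 − 1.9)/1.96 = 77.6 days (vs. the pure-advection estimate x/v = 78.6 d).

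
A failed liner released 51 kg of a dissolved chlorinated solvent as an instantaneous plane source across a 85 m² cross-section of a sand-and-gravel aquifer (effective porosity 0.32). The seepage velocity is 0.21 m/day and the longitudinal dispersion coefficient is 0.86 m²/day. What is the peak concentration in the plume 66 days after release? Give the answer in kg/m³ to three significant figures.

0.0702 kg/m³

The peak of an instantaneous 1D plume sits at x = vt; there the Gaussian factor is 1 and C_max = M/(n_e·A·√(4πDt)), where n_e·A is the pore area the mass is dissolved in.
√(4πDt) = √(4π × 0.86 × 66) = 26.71 m, so C_max = 51/(0.32 × 85 × 26.71) = 0.0702 kg/m³.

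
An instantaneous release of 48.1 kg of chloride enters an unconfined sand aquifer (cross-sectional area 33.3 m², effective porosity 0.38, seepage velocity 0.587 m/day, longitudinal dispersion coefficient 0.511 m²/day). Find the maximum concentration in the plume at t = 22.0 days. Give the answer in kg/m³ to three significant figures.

0.320 kg/m³

The peak of an instantaneous 1D plume sits at x = vt; there the Gaussian factor is 1 and C_max = M/(n_e·A·√(4πDt)), where n_e·A is the pore area the mass is dissolved in.
√(4πDt) = √(4π × 0.511 × 22.0) = 11.89 m, so C_max = 48.1/(0.38 × 33.3 × 11.89) = 0.320 kg/m³.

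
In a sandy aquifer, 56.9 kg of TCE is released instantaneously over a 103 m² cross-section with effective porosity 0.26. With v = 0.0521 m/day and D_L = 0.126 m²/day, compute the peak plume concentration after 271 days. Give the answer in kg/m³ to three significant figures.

0.103 kg/m³

The peak of an instantaneous 1D plume sits at x = vt; there the Gaussian factor is 1 and C_max = M/(n_e·A·√(4πDt)), where n_e·A is the pore area the mass is dissolved in.
√(4πDt) = √(4π × 0.126 × 271) = 20.71 m, so C_max = 56.9/(0.26 × 103 × 20.71) = 0.103 kg/m³.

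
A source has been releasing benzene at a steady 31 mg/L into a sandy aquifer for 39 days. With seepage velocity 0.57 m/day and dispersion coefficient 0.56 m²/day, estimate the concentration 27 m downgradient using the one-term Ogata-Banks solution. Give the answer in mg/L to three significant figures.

For a continuous step input, C/C₀ ≈ ½·erfc((x−vt)/(2√(Dt))).
vt = 0.57 × 39 = 22.23 m and 2√(Dt) = 2√(0.56 × 39) = 9.347 m.
Argument (x−vt)/(2√(Dt)) = (27 − 22.23)/9.347 = 0.5103; ½·erfc(0.5103) = 0.2352.
C = 31 × 0.2352 = 7.29 mg/L.

7.29 mg/L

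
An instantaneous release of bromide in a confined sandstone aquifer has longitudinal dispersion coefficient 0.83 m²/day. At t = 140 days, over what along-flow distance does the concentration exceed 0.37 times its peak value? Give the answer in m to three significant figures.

The plume is Gaussian with σ = √(2Dt) = √(2 × 0.83 × 140) = 15.24 m.
C/C_peak = exp(−Δx²/(2σ²)) = 0.37 ⇒ Δx = σ·√(−2 ln 0.37) = 15.24 × 1.410 = 21.49 m.
Width = 2Δx = 43.0 m.

43.0 m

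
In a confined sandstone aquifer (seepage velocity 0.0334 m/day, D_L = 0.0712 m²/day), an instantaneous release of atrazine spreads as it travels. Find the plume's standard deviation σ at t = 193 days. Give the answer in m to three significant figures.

5.24 m

Dispersive spreading gives a Gaussian with σ² = 2Dt; advection only shifts the center.
σ = √(2 × 0.0712 × 193) = 5.24 m.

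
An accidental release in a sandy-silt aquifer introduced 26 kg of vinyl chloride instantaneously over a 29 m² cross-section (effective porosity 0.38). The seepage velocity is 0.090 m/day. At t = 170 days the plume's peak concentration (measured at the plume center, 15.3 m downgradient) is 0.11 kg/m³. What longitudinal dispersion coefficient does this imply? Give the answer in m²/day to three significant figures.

At the plume center C_max = M/(n_e·A·√(4πDt)), so D = M²/(4πt·(n_e·A·C_max)²).
n_e·A·C_max = 0.38 × 29 × 0.11 = 1.212 kg/m.
D = 26²/(4π × 170 × 1.212²) = 0.215 m²/day.

0.215 m²/day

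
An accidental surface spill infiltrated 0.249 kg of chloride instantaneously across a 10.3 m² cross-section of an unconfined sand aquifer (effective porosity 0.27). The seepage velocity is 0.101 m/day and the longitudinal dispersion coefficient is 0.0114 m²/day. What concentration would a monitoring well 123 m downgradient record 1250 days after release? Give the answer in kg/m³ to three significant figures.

For an instantaneous plane source, C(x,t) = M/(n_e·A·√(4πDt)) · exp(−(x−vt)²/(4Dt)), with n_e·A the pore (flow) area.
Plume center vt = 0.101 × 1250 = 126.25 m, so the well at 123 m is 3.25 m upgradient of the peak.
√(4πDt) = 13.38 m, giving peak height M/(n_e·A·√(4πDt)) = 0.249/(0.27 × 10.3 × 13.38) = 0.006692 kg/m³.
(x−vt)²/(4Dt) = (-3.25)²/(4 × 0.0114 × 1250) = 0.1853; exp(−0.1853) = 0.8309.
C = 0.006692 × 0.8309 = 0.00556 kg/m³.

0.00556 kg/m³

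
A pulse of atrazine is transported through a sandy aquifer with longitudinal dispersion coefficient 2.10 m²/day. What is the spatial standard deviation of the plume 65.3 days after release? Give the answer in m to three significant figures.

Dispersive spreading gives a Gaussian with σ² = 2Dt; advection only shifts the center.
σ = √(2 × 2.10 × 65.3) = 16.6 m.

16.6 m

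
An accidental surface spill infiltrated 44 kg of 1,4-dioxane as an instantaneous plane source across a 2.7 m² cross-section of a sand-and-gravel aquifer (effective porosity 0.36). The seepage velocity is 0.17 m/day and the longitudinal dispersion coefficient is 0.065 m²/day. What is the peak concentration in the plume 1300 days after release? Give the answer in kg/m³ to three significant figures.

1.39 kg/m³

The peak of an instantaneous 1D plume sits at x = vt; there the Gaussian factor is 1 and C_max = M/(n_e·A·√(4πDt)), where n_e·A is the pore area the mass is dissolved in.
√(4πDt) = √(4π × 0.065 × 1300) = 32.59 m, so C_max = 44/(0.36 × 2.7 × 32.59) = 1.39 kg/m³.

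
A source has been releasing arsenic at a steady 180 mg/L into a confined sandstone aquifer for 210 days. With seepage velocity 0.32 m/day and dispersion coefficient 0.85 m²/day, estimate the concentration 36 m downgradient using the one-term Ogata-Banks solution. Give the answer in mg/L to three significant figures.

171 mg/L

For a continuous step input, C/C₀ ≈ ½·erfc((x−vt)/(2√(Dt))).
vt = 0.32 × 210 = 67.2 m and 2√(Dt) = 2√(0.85 × 210) = 26.72 m.
Argument (x−vt)/(2√(Dt)) = (36 − 67.2)/26.72 = -1.168; ½·erfc(-1.168) = 0.9507.
C = 180 × 0.9507 = 171 mg/L.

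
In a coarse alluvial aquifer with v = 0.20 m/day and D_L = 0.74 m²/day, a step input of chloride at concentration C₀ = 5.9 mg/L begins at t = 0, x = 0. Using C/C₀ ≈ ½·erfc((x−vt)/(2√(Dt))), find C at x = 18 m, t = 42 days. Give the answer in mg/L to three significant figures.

For a continuous step input, C/C₀ ≈ ½·erfc((x−vt)/(2√(Dt))).
vt = 0.20 × 42 = 8.4 m and 2√(Dt) = 2√(0.74 × 42) = 11.15 m.
Argument (x−vt)/(2√(Dt)) = (18 − 8.4)/11.15 = 0.8610; ½·erfc(0.8610) = 0.1117.
C = 5.9 × 0.1117 = 0.659 mg/L.

0.659 mg/L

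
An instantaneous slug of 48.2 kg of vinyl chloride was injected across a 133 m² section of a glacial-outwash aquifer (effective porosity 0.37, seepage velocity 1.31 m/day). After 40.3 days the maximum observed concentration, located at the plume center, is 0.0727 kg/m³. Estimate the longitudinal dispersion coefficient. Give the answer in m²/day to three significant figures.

At the plume center C_max = M/(n_e·A·√(4πDt)), so D = M²/(4πt·(n_e·A·C_max)²).
n_e·A·C_max = 0.37 × 133 × 0.0727 = 3.578 kg/m.
D = 48.2²/(4π × 40.3 × 3.578²) = 0.358 m²/day.

0.358 m²/day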